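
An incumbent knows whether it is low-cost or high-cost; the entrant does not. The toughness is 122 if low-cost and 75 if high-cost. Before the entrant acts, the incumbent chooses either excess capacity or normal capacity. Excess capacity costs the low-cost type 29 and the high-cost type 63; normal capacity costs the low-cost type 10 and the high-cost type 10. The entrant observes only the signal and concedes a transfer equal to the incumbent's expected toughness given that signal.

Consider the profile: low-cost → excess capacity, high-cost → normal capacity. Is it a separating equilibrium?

Yes

If types separate, excess capacity earns payment 122 and normal capacity earns 75.
Low-cost: excess capacity gives 122 − 29 = 93; normal capacity gives 75 − 10 = 65. No deviation. ✓
High-cost: normal capacity gives 75 − 10 = 65; excess capacity gives 122 − 63 = 59. No deviation. ✓
Both incentive constraints hold.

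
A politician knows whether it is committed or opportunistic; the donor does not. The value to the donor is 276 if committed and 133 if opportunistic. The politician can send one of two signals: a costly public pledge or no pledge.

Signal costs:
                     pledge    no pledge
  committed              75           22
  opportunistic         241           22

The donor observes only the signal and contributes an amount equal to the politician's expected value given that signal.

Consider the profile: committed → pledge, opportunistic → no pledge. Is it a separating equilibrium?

Yes

Under separation the donor infers type exactly: pledge → committed (pays 276), no pledge → opportunistic (pays 133).
Committed: pledge gives 276 − 75 = 201; no pledge gives 133 − 22 = 111. No deviation. ✓
Opportunistic: no pledge gives 133 − 22 = 111; pledge gives 276 − 241 = 35. No deviation. ✓
Both incentive constraints hold.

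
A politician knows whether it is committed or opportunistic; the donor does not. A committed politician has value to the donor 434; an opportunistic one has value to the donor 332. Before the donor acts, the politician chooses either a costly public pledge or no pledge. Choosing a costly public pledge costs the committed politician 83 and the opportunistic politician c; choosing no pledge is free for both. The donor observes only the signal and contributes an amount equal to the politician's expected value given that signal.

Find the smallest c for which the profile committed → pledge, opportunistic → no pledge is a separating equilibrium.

102

Under separation: pledge → committed (pays 434); no pledge → opportunistic (pays 332).
Committed: 434 − 83 = 351 ≥ 332 − 0 = 332. Holds regardless of c. ✓
Opportunistic: 332 − 0 ≥ 434 − c, so c ≥ 434 − 332 = 102.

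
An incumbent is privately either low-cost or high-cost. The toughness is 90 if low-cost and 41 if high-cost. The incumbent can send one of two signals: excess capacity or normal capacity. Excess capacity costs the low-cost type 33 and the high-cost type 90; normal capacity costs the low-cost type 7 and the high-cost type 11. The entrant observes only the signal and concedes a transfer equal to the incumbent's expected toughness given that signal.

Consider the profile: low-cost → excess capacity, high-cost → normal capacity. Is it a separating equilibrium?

Under separation the entrant infers type exactly: excess capacity → low-cost (pays 90), normal capacity → high-cost (pays 41).
Low-cost: excess capacity gives 90 − 33 = 57; normal capacity gives 41 − 7 = 34. No deviation. ✓
High-cost: normal capacity gives 41 − 11 = 30; excess capacity gives 90 − 90 = 0. No deviation. ✓
Neither type gains from mimicking the other.

Yes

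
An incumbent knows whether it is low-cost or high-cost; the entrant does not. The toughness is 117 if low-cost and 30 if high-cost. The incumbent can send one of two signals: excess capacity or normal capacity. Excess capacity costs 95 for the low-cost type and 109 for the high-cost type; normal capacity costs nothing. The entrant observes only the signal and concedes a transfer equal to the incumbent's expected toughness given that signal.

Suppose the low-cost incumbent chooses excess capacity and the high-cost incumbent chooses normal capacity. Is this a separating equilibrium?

If types separate, excess capacity earns payment 117 and normal capacity earns 30.
Low-cost: excess capacity gives 117 − 95 = 22; normal capacity gives 30 − 0 = 30. Would deviate. ✗
High-cost: normal capacity gives 30 − 0 = 30; excess capacity gives 117 − 109 = 8. No deviation. ✓

No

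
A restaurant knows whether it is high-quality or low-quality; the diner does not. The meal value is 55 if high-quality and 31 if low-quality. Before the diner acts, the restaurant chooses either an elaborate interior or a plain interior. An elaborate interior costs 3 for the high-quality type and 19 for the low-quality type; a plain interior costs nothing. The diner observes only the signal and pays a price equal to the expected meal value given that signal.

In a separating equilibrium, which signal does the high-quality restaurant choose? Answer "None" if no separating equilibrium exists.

None

Try high-quality → elaborate interior, low-quality → plain interior:
  If types separate, elaborate interior earns payment 55 and plain interior earns 31.
  High-quality: elaborate interior gives 55 − 3 = 52; plain interior gives 31 − 0 = 31. No deviation. ✓
  Low-quality: plain interior gives 31 − 0 = 31; elaborate interior gives 55 − 19 = 36. Would deviate. ✗
Try high-quality → plain interior, low-quality → elaborate interior:
  If types separate, plain interior earns payment 55 and elaborate interior earns 31.
  High-quality: plain interior gives 55 − 0 = 55; elaborate interior gives 31 − 3 = 28. No deviation. ✓
  Low-quality: elaborate interior gives 31 − 19 = 12; plain interior gives 55 − 0 = 55. Would deviate. ✗
Neither assignment is incentive-compatible.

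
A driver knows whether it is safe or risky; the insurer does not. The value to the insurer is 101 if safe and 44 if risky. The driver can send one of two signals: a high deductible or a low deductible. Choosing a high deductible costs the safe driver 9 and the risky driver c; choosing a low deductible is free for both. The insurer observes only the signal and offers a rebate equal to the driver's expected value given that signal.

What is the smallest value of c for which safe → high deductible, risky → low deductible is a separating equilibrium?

57

Under separation: high deductible → safe (pays 101); low deductible → risky (pays 44).
Safe: 101 − 9 = 92 ≥ 44 − 0 = 44. Holds regardless of c. ✓
Risky: 44 − 0 ≥ 101 − c, so c ≥ 101 − 44 = 57.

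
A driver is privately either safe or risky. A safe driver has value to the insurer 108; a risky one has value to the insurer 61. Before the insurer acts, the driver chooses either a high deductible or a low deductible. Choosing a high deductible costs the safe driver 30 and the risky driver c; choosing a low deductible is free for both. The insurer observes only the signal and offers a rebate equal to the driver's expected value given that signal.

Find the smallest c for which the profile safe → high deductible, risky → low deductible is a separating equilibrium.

47

Under separation: high deductible → safe (pays 108); low deductible → risky (pays 61).
Safe: 108 − 30 = 78 ≥ 61 − 0 = 61. Holds regardless of c. ✓
Risky: 61 − 0 ≥ 108 − c, so c ≥ 108 − 61 = 47.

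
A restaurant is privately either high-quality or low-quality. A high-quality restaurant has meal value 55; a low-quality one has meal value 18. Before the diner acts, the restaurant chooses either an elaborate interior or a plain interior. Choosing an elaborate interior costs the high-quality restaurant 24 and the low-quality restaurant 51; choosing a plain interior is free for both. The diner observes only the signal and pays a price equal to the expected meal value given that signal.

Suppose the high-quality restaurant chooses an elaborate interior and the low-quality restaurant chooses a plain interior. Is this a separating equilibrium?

Yes

If types separate, elaborate interior earns payment 55 and plain interior earns 18.
High-quality: elaborate interior gives 55 − 24 = 31; plain interior gives 18 − 0 = 18. No deviation. ✓
Low-quality: plain interior gives 18 − 0 = 18; elaborate interior gives 55 − 51 = 4. No deviation. ✓
Neither type gains from mimicking the other.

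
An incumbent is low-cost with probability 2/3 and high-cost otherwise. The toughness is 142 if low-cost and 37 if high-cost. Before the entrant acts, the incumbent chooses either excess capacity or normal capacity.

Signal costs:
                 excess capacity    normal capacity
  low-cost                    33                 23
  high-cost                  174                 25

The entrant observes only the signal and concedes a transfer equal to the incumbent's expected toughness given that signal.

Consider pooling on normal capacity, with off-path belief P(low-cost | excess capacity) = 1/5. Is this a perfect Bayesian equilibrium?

On the equilibrium path (normal capacity) the entrant holds the prior 2/3 and pays 2/3·142 + 1/3·37 = 107. Off-path (excess capacity) belief 1/5 gives 1/5·142 + 4/5·37 = 58.
Low-cost: normal capacity gives 107 − 23 = 84; excess capacity gives 58 − 33 = 25. Stays. ✓
High-cost: normal capacity gives 107 − 25 = 82; excess capacity gives 58 − 174 = -116. Stays. ✓
Beliefs are Bayes-consistent on-path and both types best-respond.

Yes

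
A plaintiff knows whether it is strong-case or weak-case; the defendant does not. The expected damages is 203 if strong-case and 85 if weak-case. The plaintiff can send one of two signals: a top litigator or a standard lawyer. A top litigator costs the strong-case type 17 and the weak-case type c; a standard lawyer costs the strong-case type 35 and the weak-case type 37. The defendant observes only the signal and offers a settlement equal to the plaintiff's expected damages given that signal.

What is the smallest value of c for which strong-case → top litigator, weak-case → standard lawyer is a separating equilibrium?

Under separation: top litigator → strong-case (pays 203); standard lawyer → weak-case (pays 85).
Strong-case: 203 − 17 = 186 ≥ 85 − 35 = 50. Holds regardless of c. ✓
Weak-case: 85 − 37 ≥ 203 − c, so c ≥ 203 − 48 = 155.

155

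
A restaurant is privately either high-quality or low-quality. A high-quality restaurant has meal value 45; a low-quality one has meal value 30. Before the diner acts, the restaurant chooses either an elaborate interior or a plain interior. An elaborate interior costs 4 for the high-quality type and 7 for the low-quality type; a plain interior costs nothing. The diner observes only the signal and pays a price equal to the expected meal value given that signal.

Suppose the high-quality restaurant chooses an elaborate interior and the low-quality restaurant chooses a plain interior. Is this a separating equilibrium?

If types separate, elaborate interior earns payment 45 and plain interior earns 30.
High-quality: elaborate interior gives 45 − 4 = 41; plain interior gives 30 − 0 = 30. No deviation. ✓
Low-quality: plain interior gives 30 − 0 = 30; elaborate interior gives 45 − 7 = 38. Would deviate. ✗

No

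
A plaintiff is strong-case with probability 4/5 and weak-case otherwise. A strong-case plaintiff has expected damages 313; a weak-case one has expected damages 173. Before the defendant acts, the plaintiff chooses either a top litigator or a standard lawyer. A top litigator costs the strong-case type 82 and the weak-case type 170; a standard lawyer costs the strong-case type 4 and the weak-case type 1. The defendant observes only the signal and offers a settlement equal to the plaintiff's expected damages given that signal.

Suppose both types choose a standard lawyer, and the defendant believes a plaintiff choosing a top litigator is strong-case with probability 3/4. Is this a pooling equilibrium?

Yes

At the pooled signal (standard lawyer) the defendant holds the prior 4/5 and pays 4/5·313 + 1/5·173 = 285. Off-path (top litigator) belief 3/4 gives 3/4·313 + 1/4·173 = 278.
Strong-case: standard lawyer gives 285 − 4 = 281; top litigator gives 278 − 82 = 196. Stays. ✓
Weak-case: standard lawyer gives 285 − 1 = 284; top litigator gives 278 − 170 = 108. Stays. ✓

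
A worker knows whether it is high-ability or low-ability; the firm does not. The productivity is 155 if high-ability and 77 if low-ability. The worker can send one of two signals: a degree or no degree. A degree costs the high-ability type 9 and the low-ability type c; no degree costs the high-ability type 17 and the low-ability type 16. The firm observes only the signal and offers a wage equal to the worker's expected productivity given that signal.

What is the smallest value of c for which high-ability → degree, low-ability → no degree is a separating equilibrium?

Under separation: degree → high-ability (pays 155); no degree → low-ability (pays 77).
High-ability: 155 − 9 = 146 ≥ 77 − 17 = 60. Holds regardless of c. ✓
Low-ability: 77 − 16 ≥ 155 − c, so c ≥ 155 − 61 = 94.

94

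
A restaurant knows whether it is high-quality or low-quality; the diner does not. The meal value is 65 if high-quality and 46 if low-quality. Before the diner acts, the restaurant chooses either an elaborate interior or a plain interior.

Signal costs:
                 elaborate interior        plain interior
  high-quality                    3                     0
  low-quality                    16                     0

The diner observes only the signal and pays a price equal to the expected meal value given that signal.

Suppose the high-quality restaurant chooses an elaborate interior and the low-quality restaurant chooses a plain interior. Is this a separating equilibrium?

No

Under separation the diner infers type exactly: elaborate interior → high-quality (pays 65), plain interior → low-quality (pays 46).
High-quality: elaborate interior gives 65 − 3 = 62; plain interior gives 46 − 0 = 46. No deviation. ✓
Low-quality: plain interior gives 46 − 0 = 46; elaborate interior gives 65 − 16 = 49. Would deviate. ✗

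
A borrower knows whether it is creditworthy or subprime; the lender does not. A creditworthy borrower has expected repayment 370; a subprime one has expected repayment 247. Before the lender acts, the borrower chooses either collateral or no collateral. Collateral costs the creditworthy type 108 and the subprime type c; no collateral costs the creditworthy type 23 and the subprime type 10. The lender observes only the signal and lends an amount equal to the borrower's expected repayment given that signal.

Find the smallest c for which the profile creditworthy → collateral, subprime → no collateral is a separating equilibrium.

133

Under separation: collateral → creditworthy (pays 370); no collateral → subprime (pays 247).
Creditworthy: 370 − 108 = 262 ≥ 247 − 23 = 224. Holds regardless of c. ✓
Subprime: 247 − 10 ≥ 370 − c, so c ≥ 370 − 237 = 133.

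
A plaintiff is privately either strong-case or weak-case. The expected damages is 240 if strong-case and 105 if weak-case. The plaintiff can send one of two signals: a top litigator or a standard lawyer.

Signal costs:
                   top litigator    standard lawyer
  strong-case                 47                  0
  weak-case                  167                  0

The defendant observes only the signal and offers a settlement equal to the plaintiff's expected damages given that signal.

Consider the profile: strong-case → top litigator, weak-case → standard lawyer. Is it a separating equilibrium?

Yes

Under separation the defendant infers type exactly: top litigator → strong-case (pays 240), standard lawyer → weak-case (pays 105).
Strong-case: top litigator gives 240 − 47 = 193; standard lawyer gives 105 − 0 = 105. No deviation. ✓
Weak-case: standard lawyer gives 105 − 0 = 105; top litigator gives 240 − 167 = 73. No deviation. ✓
Both incentive constraints hold.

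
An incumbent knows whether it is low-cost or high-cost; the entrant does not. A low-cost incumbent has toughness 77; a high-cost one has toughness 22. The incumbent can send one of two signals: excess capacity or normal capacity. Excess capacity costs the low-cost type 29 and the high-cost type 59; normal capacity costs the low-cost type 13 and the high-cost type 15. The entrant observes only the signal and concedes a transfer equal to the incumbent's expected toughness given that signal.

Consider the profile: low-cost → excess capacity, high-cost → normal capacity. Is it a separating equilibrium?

If types separate, excess capacity earns payment 77 and normal capacity earns 22.
Low-cost: excess capacity gives 77 − 29 = 48; normal capacity gives 22 − 13 = 9. No deviation. ✓
High-cost: normal capacity gives 22 − 15 = 7; excess capacity gives 77 − 59 = 18. Would deviate. ✗

No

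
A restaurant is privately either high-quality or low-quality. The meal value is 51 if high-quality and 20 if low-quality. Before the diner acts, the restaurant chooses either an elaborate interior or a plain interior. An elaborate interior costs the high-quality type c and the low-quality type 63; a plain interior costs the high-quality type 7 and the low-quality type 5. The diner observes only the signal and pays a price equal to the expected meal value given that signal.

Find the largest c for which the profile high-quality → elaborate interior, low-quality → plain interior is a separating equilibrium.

38

Under separation: elaborate interior → high-quality (pays 51); plain interior → low-quality (pays 20).
Low-quality: 20 − 5 = 15 ≥ 51 − 63 = -12. Holds regardless of c. ✓
High-quality: 51 − c ≥ 20 − 7, so c ≤ 51 − 13 = 38.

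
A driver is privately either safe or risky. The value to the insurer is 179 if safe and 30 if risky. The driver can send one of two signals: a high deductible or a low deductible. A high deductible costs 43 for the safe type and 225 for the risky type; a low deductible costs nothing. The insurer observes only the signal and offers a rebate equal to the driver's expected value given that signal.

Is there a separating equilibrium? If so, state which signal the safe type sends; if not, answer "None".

Try safe → high deductible, risky → low deductible:
  If types separate, high deductible earns payment 179 and low deductible earns 30.
  Safe: high deductible gives 179 − 43 = 136; low deductible gives 30 − 0 = 30. No deviation. ✓
  Risky: low deductible gives 30 − 0 = 30; high deductible gives 179 − 225 = -46. No deviation. ✓
Both hold — the safe type sends high deductible.

high deductible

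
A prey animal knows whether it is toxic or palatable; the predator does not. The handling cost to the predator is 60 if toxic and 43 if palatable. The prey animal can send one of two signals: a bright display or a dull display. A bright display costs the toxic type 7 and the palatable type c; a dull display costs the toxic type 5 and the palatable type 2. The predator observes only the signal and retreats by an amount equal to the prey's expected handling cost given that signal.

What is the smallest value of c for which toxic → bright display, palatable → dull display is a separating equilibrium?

19

Under separation: bright display → toxic (pays 60); dull display → palatable (pays 43).
Toxic: 60 − 7 = 53 ≥ 43 − 5 = 38. Holds regardless of c. ✓
Palatable: 43 − 2 ≥ 60 − c, so c ≥ 60 − 41 = 19.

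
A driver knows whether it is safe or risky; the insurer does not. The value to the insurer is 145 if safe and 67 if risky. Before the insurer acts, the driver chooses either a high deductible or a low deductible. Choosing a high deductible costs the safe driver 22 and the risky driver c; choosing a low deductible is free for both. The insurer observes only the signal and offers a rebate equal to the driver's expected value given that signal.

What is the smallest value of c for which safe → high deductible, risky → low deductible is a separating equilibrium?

Under separation: high deductible → safe (pays 145); low deductible → risky (pays 67).
Safe: 145 − 22 = 123 ≥ 67 − 0 = 67. Holds regardless of c. ✓
Risky: 67 − 0 ≥ 145 − c, so c ≥ 145 − 67 = 78.

78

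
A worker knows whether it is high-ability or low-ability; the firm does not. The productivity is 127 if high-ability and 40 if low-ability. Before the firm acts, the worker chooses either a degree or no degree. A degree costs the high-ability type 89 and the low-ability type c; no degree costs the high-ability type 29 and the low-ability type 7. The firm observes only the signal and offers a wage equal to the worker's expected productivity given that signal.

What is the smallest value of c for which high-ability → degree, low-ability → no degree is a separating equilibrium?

Under separation: degree → high-ability (pays 127); no degree → low-ability (pays 40).
High-ability: 127 − 89 = 38 ≥ 40 − 29 = 11. Holds regardless of c. ✓
Low-ability: 40 − 7 ≥ 127 − c, so c ≥ 127 − 33 = 94.

94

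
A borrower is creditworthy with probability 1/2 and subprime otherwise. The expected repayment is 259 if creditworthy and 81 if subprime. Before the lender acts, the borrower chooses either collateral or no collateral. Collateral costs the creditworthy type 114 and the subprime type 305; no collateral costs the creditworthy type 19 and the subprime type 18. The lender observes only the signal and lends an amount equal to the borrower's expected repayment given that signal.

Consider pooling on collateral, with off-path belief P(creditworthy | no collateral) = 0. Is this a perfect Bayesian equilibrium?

On the equilibrium path (collateral) the lender holds the prior 1/2 and pays 1/2·259 + 1/2·81 = 170. Off-path (no collateral) belief 0 gives 0·259 + 1·81 = 81.
Creditworthy: collateral gives 170 − 114 = 56; no collateral gives 81 − 19 = 62. Deviates. ✗
Subprime: collateral gives 170 − 305 = -135; no collateral gives 81 − 18 = 63. Deviates. ✗

No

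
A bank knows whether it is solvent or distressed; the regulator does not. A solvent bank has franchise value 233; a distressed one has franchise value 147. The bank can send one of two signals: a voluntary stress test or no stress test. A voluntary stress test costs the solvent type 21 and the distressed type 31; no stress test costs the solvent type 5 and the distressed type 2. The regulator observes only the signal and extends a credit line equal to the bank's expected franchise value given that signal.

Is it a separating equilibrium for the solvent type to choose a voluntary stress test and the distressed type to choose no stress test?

No

Under separation the regulator infers type exactly: stress test → solvent (pays 233), no stress test → distressed (pays 147).
Solvent: stress test gives 233 − 21 = 212; no stress test gives 147 − 5 = 142. No deviation. ✓
Distressed: no stress test gives 147 − 2 = 145; stress test gives 233 − 31 = 202. Would deviate. ✗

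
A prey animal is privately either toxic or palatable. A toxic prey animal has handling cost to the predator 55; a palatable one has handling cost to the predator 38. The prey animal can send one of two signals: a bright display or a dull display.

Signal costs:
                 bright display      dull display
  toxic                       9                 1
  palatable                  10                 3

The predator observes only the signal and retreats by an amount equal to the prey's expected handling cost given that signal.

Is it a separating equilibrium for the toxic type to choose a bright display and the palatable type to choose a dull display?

Under separation the predator infers type exactly: bright display → toxic (pays 55), dull display → palatable (pays 38).
Toxic: bright display gives 55 − 9 = 46; dull display gives 38 − 1 = 37. No deviation. ✓
Palatable: dull display gives 38 − 3 = 35; bright display gives 55 − 10 = 45. Would deviate. ✗

No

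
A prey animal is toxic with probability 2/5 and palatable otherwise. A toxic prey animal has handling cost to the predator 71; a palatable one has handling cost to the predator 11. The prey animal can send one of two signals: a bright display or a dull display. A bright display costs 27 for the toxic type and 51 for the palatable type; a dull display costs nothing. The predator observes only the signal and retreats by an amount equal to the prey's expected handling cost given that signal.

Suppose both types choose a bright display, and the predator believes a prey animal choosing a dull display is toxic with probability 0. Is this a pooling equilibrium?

On the equilibrium path (bright display) the predator holds the prior 2/5 and pays 2/5·71 + 3/5·11 = 35. Off-path (dull display) belief 0 gives 0·71 + 1·11 = 11.
Toxic: bright display gives 35 − 27 = 8; dull display gives 11 − 0 = 11. Deviates. ✗
Palatable: bright display gives 35 − 51 = -16; dull display gives 11 − 0 = 11. Deviates. ✗

No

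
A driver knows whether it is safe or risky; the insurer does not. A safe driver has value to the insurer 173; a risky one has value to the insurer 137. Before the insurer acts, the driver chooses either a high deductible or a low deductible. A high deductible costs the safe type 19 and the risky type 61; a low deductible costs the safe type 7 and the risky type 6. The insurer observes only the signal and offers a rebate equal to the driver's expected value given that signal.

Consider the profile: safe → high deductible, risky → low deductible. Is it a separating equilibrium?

Under separation the insurer infers type exactly: high deductible → safe (pays 173), low deductible → risky (pays 137).
Safe: high deductible gives 173 − 19 = 154; low deductible gives 137 − 7 = 130. No deviation. ✓
Risky: low deductible gives 137 − 6 = 131; high deductible gives 173 − 61 = 112. No deviation. ✓
Both incentive constraints hold.

Yes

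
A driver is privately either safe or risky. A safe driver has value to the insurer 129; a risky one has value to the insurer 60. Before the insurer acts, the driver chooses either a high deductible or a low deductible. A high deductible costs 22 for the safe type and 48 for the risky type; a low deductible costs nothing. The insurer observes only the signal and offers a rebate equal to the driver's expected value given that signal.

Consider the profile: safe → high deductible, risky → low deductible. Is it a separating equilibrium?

No

If types separate, high deductible earns payment 129 and low deductible earns 60.
Safe: high deductible gives 129 − 22 = 107; low deductible gives 60 − 0 = 60. No deviation. ✓
Risky: low deductible gives 60 − 0 = 60; high deductible gives 129 − 48 = 81. Would deviate. ✗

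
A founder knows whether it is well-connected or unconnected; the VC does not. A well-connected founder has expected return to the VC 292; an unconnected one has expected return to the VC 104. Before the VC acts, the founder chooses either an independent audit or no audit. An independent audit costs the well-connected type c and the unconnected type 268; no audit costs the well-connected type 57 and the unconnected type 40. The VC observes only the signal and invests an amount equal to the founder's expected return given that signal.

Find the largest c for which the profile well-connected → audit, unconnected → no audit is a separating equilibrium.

245

Under separation: audit → well-connected (pays 292); no audit → unconnected (pays 104).
Unconnected: 104 − 40 = 64 ≥ 292 − 268 = 24. Holds regardless of c. ✓
Well-connected: 292 − c ≥ 104 − 57, so c ≤ 292 − 47 = 245.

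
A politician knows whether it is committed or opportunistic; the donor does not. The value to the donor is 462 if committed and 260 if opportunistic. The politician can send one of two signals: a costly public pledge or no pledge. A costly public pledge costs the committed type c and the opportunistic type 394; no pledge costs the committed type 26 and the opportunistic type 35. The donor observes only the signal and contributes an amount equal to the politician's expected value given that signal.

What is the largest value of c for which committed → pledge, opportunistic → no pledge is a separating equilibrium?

Under separation: pledge → committed (pays 462); no pledge → opportunistic (pays 260).
Opportunistic: 260 − 35 = 225 ≥ 462 − 394 = 68. Holds regardless of c. ✓
Committed: 462 − c ≥ 260 − 26, so c ≤ 462 − 234 = 228.

228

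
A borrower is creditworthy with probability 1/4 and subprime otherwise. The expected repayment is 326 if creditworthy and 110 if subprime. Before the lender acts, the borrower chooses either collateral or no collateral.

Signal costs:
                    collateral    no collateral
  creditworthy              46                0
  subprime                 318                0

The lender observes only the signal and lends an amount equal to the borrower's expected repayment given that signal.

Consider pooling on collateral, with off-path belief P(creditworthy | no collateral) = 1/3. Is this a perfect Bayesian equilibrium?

No

On the equilibrium path (collateral) the lender holds the prior 1/4 and pays 1/4·326 + 3/4·110 = 164. Off-path (no collateral) belief 1/3 gives 1/3·326 + 2/3·110 = 182.
Creditworthy: collateral gives 164 − 46 = 118; no collateral gives 182 − 0 = 182. Deviates. ✗
Subprime: collateral gives 164 − 318 = -154; no collateral gives 182 − 0 = 182. Deviates. ✗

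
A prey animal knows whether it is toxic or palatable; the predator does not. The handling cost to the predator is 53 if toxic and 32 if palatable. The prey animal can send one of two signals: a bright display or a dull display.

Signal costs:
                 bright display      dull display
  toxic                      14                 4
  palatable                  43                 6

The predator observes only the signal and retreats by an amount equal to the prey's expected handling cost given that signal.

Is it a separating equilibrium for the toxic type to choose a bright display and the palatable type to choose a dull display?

Yes

If types separate, bright display earns payment 53 and dull display earns 32.
Toxic: bright display gives 53 − 14 = 39; dull display gives 32 − 4 = 28. No deviation. ✓
Palatable: dull display gives 32 − 6 = 26; bright display gives 53 − 43 = 10. No deviation. ✓
Both incentive constraints hold.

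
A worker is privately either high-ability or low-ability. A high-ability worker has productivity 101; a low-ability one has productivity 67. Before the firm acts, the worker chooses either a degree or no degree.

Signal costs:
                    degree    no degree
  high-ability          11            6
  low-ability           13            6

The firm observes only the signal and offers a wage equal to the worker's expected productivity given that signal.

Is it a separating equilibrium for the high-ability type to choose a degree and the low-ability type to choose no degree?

If types separate, degree earns payment 101 and no degree earns 67.
High-ability: degree gives 101 − 11 = 90; no degree gives 67 − 6 = 61. No deviation. ✓
Low-ability: no degree gives 67 − 6 = 61; degree gives 101 − 13 = 88. Would deviate. ✗

No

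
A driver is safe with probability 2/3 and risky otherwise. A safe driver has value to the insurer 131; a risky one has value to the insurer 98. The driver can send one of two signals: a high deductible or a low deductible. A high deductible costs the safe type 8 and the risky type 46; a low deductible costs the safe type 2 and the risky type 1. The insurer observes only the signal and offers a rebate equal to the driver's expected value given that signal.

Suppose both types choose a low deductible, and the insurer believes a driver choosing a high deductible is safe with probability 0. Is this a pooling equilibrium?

At the pooled signal (low deductible) the insurer holds the prior 2/3 and pays 2/3·131 + 1/3·98 = 120. Off-path (high deductible) belief 0 gives 0·131 + 1·98 = 98.
Safe: low deductible gives 120 − 2 = 118; high deductible gives 98 − 8 = 90. Stays. ✓
Risky: low deductible gives 120 − 1 = 119; high deductible gives 98 − 46 = 52. Stays. ✓

Yes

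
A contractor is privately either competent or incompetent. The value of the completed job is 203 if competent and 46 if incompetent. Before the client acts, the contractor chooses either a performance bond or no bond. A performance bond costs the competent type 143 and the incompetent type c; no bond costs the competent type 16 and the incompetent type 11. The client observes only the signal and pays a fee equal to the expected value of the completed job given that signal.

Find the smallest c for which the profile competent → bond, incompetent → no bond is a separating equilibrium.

168

Under separation: bond → competent (pays 203); no bond → incompetent (pays 46).
Competent: 203 − 143 = 60 ≥ 46 − 16 = 30. Holds regardless of c. ✓
Incompetent: 46 − 11 ≥ 203 − c, so c ≥ 203 − 35 = 168.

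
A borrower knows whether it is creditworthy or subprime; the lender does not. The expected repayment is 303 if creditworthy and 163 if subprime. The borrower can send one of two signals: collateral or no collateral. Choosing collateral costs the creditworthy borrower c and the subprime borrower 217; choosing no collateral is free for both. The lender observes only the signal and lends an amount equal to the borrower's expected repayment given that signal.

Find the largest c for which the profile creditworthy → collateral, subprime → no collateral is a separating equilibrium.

Under separation: collateral → creditworthy (pays 303); no collateral → subprime (pays 163).
Subprime: 163 − 0 = 163 ≥ 303 − 217 = 86. Holds regardless of c. ✓
Creditworthy: 303 − c ≥ 163 − 0, so c ≤ 303 − 163 = 140.

140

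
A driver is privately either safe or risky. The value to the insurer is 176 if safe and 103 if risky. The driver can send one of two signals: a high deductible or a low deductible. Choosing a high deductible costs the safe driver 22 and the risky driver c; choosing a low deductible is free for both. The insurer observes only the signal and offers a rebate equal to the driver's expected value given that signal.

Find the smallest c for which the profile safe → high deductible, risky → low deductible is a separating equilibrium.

73

Under separation: high deductible → safe (pays 176); low deductible → risky (pays 103).
Safe: 176 − 22 = 154 ≥ 103 − 0 = 103. Holds regardless of c. ✓
Risky: 103 − 0 ≥ 176 − c, so c ≥ 176 − 103 = 73.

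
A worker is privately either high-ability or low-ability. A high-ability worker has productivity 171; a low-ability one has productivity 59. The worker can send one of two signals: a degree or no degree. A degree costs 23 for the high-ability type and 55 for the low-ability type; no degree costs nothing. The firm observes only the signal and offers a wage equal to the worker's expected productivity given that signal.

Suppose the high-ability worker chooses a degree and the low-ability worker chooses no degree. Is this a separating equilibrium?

No

If types separate, degree earns payment 171 and no degree earns 59.
High-ability: degree gives 171 − 23 = 148; no degree gives 59 − 0 = 59. No deviation. ✓
Low-ability: no degree gives 59 − 0 = 59; degree gives 171 − 55 = 116. Would deviate. ✗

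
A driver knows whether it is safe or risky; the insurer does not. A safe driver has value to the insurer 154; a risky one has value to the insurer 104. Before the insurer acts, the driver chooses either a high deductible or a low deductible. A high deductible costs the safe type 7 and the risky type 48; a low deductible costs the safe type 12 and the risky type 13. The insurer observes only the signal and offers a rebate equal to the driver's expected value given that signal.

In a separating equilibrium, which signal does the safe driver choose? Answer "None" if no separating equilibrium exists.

Try safe → high deductible, risky → low deductible:
  If types separate, high deductible earns payment 154 and low deductible earns 104.
  Safe: high deductible gives 154 − 7 = 147; low deductible gives 104 − 12 = 92. No deviation. ✓
  Risky: low deductible gives 104 − 13 = 91; high deductible gives 154 − 48 = 106. Would deviate. ✗
Try safe → low deductible, risky → high deductible:
  If types separate, low deductible earns payment 154 and high deductible earns 104.
  Safe: low deductible gives 154 − 12 = 142; high deductible gives 104 − 7 = 97. No deviation. ✓
  Risky: high deductible gives 104 − 48 = 56; low deductible gives 154 − 13 = 141. Would deviate. ✗
Neither assignment is incentive-compatible.

None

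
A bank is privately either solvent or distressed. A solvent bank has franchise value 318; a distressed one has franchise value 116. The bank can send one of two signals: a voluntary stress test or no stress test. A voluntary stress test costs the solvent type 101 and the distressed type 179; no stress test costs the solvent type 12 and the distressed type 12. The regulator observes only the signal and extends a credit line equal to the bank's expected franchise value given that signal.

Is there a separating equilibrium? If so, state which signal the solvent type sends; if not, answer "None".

Try solvent → stress test, distressed → no stress test:
  If types separate, stress test earns payment 318 and no stress test earns 116.
  Solvent: stress test gives 318 − 101 = 217; no stress test gives 116 − 12 = 104. No deviation. ✓
  Distressed: no stress test gives 116 − 12 = 104; stress test gives 318 − 179 = 139. Would deviate. ✗
Try solvent → no stress test, distressed → stress test:
  If types separate, no stress test earns payment 318 and stress test earns 116.
  Solvent: no stress test gives 318 − 12 = 306; stress test gives 116 − 101 = 15. No deviation. ✓
  Distressed: stress test gives 116 − 179 = -63; no stress test gives 318 − 12 = 306. Would deviate. ✗
Neither assignment is incentive-compatible.

None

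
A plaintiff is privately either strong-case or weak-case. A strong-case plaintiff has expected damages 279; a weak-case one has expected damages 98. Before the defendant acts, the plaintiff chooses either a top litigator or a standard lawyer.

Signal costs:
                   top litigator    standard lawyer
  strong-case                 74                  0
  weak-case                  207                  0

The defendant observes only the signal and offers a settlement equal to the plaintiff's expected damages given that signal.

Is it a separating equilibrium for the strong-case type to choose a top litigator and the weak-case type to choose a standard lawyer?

Under separation the defendant infers type exactly: top litigator → strong-case (pays 279), standard lawyer → weak-case (pays 98).
Strong-case: top litigator gives 279 − 74 = 205; standard lawyer gives 98 − 0 = 98. No deviation. ✓
Weak-case: standard lawyer gives 98 − 0 = 98; top litigator gives 279 − 207 = 72. No deviation. ✓
Neither type gains from mimicking the other.

Yes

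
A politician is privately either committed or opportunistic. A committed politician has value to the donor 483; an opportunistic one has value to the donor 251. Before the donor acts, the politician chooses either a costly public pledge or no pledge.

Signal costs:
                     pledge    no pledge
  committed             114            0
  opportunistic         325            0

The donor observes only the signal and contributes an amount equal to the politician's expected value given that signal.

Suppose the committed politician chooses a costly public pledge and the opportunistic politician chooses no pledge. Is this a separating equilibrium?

If types separate, pledge earns payment 483 and no pledge earns 251.
Committed: pledge gives 483 − 114 = 369; no pledge gives 251 − 0 = 251. No deviation. ✓
Opportunistic: no pledge gives 251 − 0 = 251; pledge gives 483 − 325 = 158. No deviation. ✓
Both incentive constraints hold.

Yes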